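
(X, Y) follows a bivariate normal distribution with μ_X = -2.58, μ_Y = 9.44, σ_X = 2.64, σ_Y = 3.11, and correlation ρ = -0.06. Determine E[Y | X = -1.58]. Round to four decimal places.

9.3693

The regression of Y on X has slope ρ·σ_Y/σ_X and passes through (μ_X, μ_Y).
E[Y | X=-1.58] = 9.44 + (-0.06)·(3.11/2.64)·(-1.58 − (-2.58)) = 9.44 + (-0.070682)·(1) = 9.3693.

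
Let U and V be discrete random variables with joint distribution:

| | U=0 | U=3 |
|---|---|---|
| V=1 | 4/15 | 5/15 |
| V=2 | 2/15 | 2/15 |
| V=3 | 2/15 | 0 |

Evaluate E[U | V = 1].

5/3

P(V = 1) = 3/5.
Σ U·P over the event = 0·(4/15) + 3·(5/15) = 1.
E[U | V = 1] = (1) / (3/5) = 5/3.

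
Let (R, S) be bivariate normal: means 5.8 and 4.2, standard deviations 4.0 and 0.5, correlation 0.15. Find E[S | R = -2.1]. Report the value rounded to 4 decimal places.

4.0519

E[S | R=x] = μ_S + ρ(σ_S/σ_R)(x − μ_R) for jointly normal variables.
E[S | R=-2.1] = 4.2 + (0.15)·(0.5/4.0)·(-2.1 − (5.8)) = 4.2 + (0.01875)·(-7.9) = 4.0519.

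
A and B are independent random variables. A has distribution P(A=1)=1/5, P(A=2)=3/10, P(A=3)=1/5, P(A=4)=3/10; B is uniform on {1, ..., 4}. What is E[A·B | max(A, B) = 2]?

11/4

P(max(A, B) = 2) = 1/5.
Summing AB·P(x,y) over outcomes with max(A, B) = 2 gives 11/20.
E[A·B | max(A, B) = 2] = (11/20) / (1/5) = 11/4.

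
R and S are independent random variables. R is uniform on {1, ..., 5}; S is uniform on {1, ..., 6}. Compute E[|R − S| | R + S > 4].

P(R + S > 4) = 4/5.
Summing |R−S|·P(x,y) over outcomes with R + S > 4 gives 49/30.
E[|R − S| | R + S > 4] = (49/30) / (4/5) = 49/24.

49/24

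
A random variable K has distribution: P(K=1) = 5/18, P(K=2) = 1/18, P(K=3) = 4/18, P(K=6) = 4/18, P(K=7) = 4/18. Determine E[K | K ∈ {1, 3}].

P(K ∈ {1, 3}) = 1/2.
Σ over the event: 1·5/18 + 3·2/9 = 17/18.
E[K | K ∈ {1, 3}] = (17/18) / (1/2) = 17/9.

17/9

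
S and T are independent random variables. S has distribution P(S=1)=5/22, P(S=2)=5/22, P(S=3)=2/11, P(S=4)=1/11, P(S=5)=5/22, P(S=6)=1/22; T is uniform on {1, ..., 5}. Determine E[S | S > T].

47/11

P(S > T) = 2/5.
Summing S·P(x,y) over outcomes with S > T gives 94/55.
E[S | S > T] = (94/55) / (2/5) = 47/11.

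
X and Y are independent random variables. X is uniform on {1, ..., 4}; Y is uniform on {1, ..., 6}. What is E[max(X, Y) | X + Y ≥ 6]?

67/14

P(X + Y ≥ 6) = 7/12.
Summing max(X,Y)·P(x,y) over outcomes with X + Y ≥ 6 gives 67/24.
E[max(X, Y) | X + Y ≥ 6] = (67/24) / (7/12) = 67/14.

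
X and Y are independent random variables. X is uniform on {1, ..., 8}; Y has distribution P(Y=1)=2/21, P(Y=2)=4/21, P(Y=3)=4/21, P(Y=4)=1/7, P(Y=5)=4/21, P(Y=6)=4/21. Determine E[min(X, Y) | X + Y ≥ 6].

447/137

P(X + Y ≥ 6) = 137/168.
Summing min(X,Y)·P(x,y) over outcomes with X + Y ≥ 6 gives 149/56.
E[min(X, Y) | X + Y ≥ 6] = (149/56) / (137/168) = 447/137.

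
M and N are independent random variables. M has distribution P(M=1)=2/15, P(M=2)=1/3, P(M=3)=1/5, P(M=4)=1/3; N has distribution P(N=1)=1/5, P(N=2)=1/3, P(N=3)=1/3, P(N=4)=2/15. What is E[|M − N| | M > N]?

21/13

P(M > N) = 104/225.
Summing |M−N|·P(x,y) over outcomes with M > N gives 56/75.
E[|M − N| | M > N] = (56/75) / (104/225) = 21/13.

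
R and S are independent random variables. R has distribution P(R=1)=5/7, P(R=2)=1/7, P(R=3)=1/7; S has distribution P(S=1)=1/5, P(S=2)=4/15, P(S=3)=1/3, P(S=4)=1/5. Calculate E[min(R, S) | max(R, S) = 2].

P(max(R, S) = 2) = 9/35.
Summing min(R,S)·P(x,y) over outcomes with max(R, S) = 2 gives 31/105.
E[min(R, S) | max(R, S) = 2] = (31/105) / (9/35) = 31/27.

31/27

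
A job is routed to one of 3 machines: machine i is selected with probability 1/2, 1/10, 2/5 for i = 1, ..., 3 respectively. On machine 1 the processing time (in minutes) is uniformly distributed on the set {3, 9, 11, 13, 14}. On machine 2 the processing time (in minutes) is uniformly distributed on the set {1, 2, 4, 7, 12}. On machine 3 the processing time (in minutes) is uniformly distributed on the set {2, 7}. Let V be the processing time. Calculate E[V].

183/25

E[V | machine 1] = (3+9+11+13+14)/5 = 10.
E[V | machine 2] = (1+2+4+7+12)/5 = 26/5.
E[V | machine 3] = (2+7)/2 = 9/2.
E[V] = (1/2)·(10) + (1/10)·(26/5) + (2/5)·(9/2) = 183/25.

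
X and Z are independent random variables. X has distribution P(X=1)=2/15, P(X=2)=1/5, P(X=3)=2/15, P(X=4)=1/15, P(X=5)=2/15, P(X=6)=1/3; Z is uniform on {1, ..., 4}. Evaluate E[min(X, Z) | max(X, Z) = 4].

P(max(X, Z) = 4) = 11/60.
Summing min(X,Z)·P(x,y) over outcomes with max(X, Z) = 4 gives 2/5.
E[min(X, Z) | max(X, Z) = 4] = (2/5) / (11/60) = 24/11.

24/11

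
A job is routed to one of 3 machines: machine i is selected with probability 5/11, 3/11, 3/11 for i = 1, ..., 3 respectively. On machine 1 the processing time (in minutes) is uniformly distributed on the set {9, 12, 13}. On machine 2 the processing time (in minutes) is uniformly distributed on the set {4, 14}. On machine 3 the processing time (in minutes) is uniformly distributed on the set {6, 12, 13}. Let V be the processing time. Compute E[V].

E[V | machine 1] = (9+12+13)/3 = 34/3.
E[V | machine 2] = (4+14)/2 = 9.
E[V | machine 3] = (6+12+13)/3 = 31/3.
By the law of total expectation,
E[V] = (5/11)·(34/3) + (3/11)·(9) + (3/11)·(31/3) = 344/33.

344/33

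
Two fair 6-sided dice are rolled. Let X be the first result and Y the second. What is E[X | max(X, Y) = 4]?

22/7

Outcomes with max(X, Y) = 4: (1,4), (2,4), (3,4), (4,1), (4,2), (4,3), (4,4), each with probability 1/36.
E[X | max(X, Y) = 4] = (1 + 2 + 3 + 4 + 4 + 4 + 4) / 7 = 22/7.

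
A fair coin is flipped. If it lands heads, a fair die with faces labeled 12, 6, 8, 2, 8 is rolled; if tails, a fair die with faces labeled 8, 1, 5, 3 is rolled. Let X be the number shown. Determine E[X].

E[X | heads] = (12+6+8+2+8)/5 = 36/5.
E[X | tails] = (8+1+5+3)/4 = 17/4.
E[X] = (1/2)·(36/5) + (1/2)·(17/4) = 229/40.

229/40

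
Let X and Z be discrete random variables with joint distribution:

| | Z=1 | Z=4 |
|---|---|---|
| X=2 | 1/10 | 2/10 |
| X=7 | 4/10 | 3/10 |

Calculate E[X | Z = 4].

P(Z = 4) = 1/2.
Σ X·P over the event = 2·(2/10) + 7·(3/10) = 5/2.
E[X | Z = 4] = (5/2) / (1/2) = 5.

5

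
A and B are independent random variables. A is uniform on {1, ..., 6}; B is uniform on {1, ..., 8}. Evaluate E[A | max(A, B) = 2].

P(max(A, B) = 2) = 1/16.
Summing A·P(x,y) over outcomes with max(A, B) = 2 gives 5/48.
E[A | max(A, B) = 2] = (5/48) / (1/16) = 5/3.

5/3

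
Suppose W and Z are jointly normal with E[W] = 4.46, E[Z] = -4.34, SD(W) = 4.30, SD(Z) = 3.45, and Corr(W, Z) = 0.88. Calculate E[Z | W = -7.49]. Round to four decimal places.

-12.7773

For a bivariate normal, E[Z | W=x] = μ_Z + ρ·(σ_Z/σ_W)·(x − μ_W).
E[Z | W=-7.49] = -4.34 + (0.88)·(3.45/4.30)·(-7.49 − (4.46)) = -4.34 + (0.70605)·(-11.95) = -12.7773.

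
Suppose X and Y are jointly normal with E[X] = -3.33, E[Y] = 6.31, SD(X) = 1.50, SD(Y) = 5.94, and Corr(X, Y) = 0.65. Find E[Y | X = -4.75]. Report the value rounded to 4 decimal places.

For a bivariate normal, E[Y | X=x] = μ_Y + ρ·(σ_Y/σ_X)·(x − μ_X).
E[Y | X=-4.75] = 6.31 + (0.65)·(5.94/1.50)·(-4.75 − (-3.33)) = 6.31 + (2.574)·(-1.42) = 2.6549.

2.6549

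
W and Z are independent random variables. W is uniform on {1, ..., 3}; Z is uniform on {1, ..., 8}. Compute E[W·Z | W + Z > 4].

P(W + Z > 4) = 3/4.
Summing WZ·P(x,y) over outcomes with W + Z > 4 gives 67/8.
E[W·Z | W + Z > 4] = (67/8) / (3/4) = 67/6.

67/6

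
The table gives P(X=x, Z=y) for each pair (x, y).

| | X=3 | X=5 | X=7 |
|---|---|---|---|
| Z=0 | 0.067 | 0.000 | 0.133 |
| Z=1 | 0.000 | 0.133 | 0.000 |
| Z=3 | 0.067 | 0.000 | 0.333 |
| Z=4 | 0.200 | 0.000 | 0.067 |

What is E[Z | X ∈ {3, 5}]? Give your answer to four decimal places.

P(X ∈ {3, 5}) = 0.467.
Σ Z·P over the event = 0·(0.067) + 3·(0.067) + 4·(0.200) + 1·(0.133) = 1.134.
E[Z | X ∈ {3, 5}] = (1.134) / (0.467) = 2.4283.

2.4283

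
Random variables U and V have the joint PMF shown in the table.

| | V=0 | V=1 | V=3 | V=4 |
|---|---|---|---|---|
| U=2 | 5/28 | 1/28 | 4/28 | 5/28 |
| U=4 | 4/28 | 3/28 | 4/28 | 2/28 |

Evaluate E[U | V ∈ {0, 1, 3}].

P(V ∈ {0, 1, 3}) = 3/4.
Σ U·P over the event = 2·(5/28) + 2·(1/28) + 2·(4/28) + 4·(4/28) + 4·(3/28) + 4·(4/28) = 16/7.
E[U | V ∈ {0, 1, 3}] = (16/7) / (3/4) = 64/21.

64/21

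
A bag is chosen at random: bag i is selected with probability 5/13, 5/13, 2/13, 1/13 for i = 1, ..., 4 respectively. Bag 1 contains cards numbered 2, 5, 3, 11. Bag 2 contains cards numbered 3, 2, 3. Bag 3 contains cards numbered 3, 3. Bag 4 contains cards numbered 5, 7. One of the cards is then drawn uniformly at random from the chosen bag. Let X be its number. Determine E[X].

619/156

E[X | bag 1] = (2+5+3+11)/4 = 21/4.
E[X | bag 2] = (3+2+3)/3 = 8/3.
E[X | bag 3] = (3+3)/2 = 3.
E[X | bag 4] = (5+7)/2 = 6.
By the law of total expectation,
E[X] = (5/13)·(21/4) + (5/13)·(8/3) + (2/13)·(3) + (1/13)·(6) = 619/156.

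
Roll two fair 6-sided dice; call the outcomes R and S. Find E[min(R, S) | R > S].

7/3

P(R > S) = 5/12.
Summing min(R,S)·P(x,y) over outcomes with R > S gives 35/36.
E[min(R, S) | R > S] = (35/36) / (5/12) = 7/3.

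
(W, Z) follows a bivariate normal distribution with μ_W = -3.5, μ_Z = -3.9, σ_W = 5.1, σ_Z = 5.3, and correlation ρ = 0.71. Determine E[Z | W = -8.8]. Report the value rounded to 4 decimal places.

E[Z | W=x] = μ_Z + ρ(σ_Z/σ_W)(x − μ_W) for jointly normal variables.
E[Z | W=-8.8] = -3.9 + (0.71)·(5.3/5.1)·(-8.8 − (-3.5)) = -3.9 + (0.73784)·(-5.3) = -7.8106.

-7.8106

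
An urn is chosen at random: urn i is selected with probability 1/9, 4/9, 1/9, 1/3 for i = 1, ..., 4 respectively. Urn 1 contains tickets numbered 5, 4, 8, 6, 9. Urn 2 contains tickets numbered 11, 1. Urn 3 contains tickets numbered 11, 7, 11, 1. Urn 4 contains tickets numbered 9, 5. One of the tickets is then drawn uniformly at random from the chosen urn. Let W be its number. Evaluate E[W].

589/90

E[W | urn 1] = (5+4+8+6+9)/5 = 32/5.
E[W | urn 2] = (11+1)/2 = 6.
E[W | urn 3] = (11+7+11+1)/4 = 15/2.
E[W | urn 4] = (9+5)/2 = 7.
E[W] = (1/9)·(32/5) + (4/9)·(6) + (1/9)·(15/2) + (1/3)·(7) = 589/90.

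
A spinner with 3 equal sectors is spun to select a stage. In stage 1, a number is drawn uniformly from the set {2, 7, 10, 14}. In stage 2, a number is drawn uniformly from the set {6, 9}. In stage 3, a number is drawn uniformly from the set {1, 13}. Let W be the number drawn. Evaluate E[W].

91/12

E[W | stage 1] = (2+7+10+14)/4 = 33/4.
E[W | stage 2] = (6+9)/2 = 15/2.
E[W | stage 3] = (1+13)/2 = 7.
By the law of total expectation,
E[W] = (1/3)·(33/4) + (1/3)·(15/2) + (1/3)·(7) = 91/12.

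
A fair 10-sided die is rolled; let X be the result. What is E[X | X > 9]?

10

Given X > 9, X is equally likely to be any of {10}.
E[X | X > 9] = (10) / 1 = 10.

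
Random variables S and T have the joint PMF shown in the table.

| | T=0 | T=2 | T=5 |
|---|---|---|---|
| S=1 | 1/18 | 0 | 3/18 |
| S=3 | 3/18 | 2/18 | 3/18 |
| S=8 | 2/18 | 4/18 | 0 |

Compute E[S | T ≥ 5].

2

P(T ≥ 5) = 1/3.
Summing S·P(S=x,T=y) over the conditioning event gives 2/3.
E[S | T ≥ 5] = (2/3) / (1/3) = 2.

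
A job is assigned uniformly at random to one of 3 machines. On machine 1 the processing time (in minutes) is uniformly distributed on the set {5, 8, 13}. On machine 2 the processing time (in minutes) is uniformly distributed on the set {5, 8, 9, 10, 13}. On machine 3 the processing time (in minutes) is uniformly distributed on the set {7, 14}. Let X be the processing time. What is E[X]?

E[X | machine 1] = (5+8+13)/3 = 26/3.
E[X | machine 2] = (5+8+9+10+13)/5 = 9.
E[X | machine 3] = (7+14)/2 = 21/2.
By the law of total expectation,
E[X] = (1/3)·(26/3) + (1/3)·(9) + (1/3)·(21/2) = 169/18.

169/18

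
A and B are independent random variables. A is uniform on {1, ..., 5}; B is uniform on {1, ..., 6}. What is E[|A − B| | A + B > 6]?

P(A + B > 6) = 1/2.
Summing |A−B|·P(x,y) over outcomes with A + B > 6 gives 29/30.
E[|A − B| | A + B > 6] = (29/30) / (1/2) = 29/15.

29/15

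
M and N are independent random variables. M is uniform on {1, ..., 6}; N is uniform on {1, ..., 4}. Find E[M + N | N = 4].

15/2

Outcomes with N = 4: (1,4), (2,4), (3,4), (4,4), (5,4), (6,4), each with probability 1/24.
E[M + N | N = 4] = (5 + 6 + 7 + 8 + 9 + 10) / 6 = 15/2.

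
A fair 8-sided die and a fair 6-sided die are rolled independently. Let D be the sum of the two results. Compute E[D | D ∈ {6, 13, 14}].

P(D ∈ {6, 13, 14}) = 1/6.
Σ over the event: 6·5/48 + 13·1/24 + 14·1/48 = 35/24.
E[D | D ∈ {6, 13, 14}] = (35/24) / (1/6) = 35/4.

35/4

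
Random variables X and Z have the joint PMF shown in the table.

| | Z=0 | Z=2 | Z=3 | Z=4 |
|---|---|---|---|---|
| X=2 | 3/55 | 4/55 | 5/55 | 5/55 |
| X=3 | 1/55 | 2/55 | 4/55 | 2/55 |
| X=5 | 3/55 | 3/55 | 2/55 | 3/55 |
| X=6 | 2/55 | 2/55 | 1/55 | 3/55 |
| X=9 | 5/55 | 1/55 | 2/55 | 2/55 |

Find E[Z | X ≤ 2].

43/17

P(X ≤ 2) = 17/55.
Σ Z·P over the event = 0·(3/55) + 2·(4/55) + 3·(5/55) + 4·(5/55) = 43/55.
E[Z | X ≤ 2] = (43/55) / (17/55) = 43/17.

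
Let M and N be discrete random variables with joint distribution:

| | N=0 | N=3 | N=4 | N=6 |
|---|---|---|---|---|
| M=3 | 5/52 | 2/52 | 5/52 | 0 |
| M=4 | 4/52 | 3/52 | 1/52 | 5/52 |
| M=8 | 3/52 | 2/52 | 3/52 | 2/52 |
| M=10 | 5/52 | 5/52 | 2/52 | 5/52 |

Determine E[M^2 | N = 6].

P(N = 6) = 3/13.
Σ M^2·P over the event = 16·(5/52) + 64·(2/52) + 100·(5/52) = 177/13.
E[M^2 | N = 6] = (177/13) / (3/13) = 59.

59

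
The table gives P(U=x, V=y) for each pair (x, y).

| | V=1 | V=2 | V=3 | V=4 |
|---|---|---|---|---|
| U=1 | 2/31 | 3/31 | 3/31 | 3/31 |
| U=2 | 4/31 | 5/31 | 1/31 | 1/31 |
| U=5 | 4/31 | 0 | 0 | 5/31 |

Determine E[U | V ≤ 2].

P(V ≤ 2) = 18/31.
Σ U·P over the event = 1·(2/31) + 1·(3/31) + 2·(4/31) + 2·(5/31) + 5·(4/31) = 43/31.
E[U | V ≤ 2] = (43/31) / (18/31) = 43/18.

43/18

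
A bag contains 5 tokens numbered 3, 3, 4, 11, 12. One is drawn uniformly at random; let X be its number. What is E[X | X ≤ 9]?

10/3

P(X ≤ 9) = 3/5.
Σ over the event: 3·2/5 + 4·1/5 = 2.
E[X | X ≤ 9] = (2) / (3/5) = 10/3.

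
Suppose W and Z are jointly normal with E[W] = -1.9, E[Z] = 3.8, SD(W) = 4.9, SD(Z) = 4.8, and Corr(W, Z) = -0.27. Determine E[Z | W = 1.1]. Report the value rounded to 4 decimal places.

3.0065

For a bivariate normal, E[Z | W=x] = μ_Z + ρ·(σ_Z/σ_W)·(x − μ_W).
E[Z | W=1.1] = 3.8 + (-0.27)·(4.8/4.9)·(1.1 − (-1.9)) = 3.8 + (-0.26449)·(3) = 3.0065.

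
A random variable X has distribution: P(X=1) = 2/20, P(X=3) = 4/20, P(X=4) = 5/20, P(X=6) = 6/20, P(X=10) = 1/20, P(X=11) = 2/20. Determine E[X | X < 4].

P(X < 4) = 3/10.
Σ over the event: 1·1/10 + 3·1/5 = 7/10.
E[X | X < 4] = (7/10) / (3/10) = 7/3.

7/3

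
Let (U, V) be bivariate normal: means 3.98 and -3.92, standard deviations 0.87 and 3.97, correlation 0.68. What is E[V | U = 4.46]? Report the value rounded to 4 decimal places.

-2.4306

The regression of V on U has slope ρ·σ_V/σ_U and passes through (μ_U, μ_V).
E[V | U=4.46] = -3.92 + (0.68)·(3.97/0.87)·(4.46 − (3.98)) = -3.92 + (3.103)·(0.48) = -2.4306.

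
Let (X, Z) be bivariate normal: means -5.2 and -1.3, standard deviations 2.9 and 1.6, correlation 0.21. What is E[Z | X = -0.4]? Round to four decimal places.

The regression of Z on X has slope ρ·σ_Z/σ_X and passes through (μ_X, μ_Z).
E[Z | X=-0.4] = -1.3 + (0.21)·(1.6/2.9)·(-0.4 − (-5.2)) = -1.3 + (0.11586)·(4.8) = -0.7439.

-0.7439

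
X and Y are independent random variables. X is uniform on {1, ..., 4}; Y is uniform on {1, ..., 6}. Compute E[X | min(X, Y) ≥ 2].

P(min(X, Y) ≥ 2) = 5/8.
Summing X·P(x,y) over outcomes with min(X, Y) ≥ 2 gives 15/8.
E[X | min(X, Y) ≥ 2] = (15/8) / (5/8) = 3.

3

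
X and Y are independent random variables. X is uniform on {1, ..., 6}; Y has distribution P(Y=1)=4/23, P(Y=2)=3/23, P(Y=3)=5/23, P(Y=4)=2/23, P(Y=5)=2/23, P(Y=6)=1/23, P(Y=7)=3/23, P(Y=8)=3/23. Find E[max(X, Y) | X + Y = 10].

P(X + Y = 10) = 11/138.
Summing max(X,Y)·P(x,y) over outcomes with X + Y = 10 gives 73/138.
E[max(X, Y) | X + Y = 10] = (73/138) / (11/138) = 73/11.

73/11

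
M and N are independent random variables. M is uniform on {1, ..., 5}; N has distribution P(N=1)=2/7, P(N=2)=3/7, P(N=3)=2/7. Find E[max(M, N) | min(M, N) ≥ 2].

18/5

P(min(M, N) ≥ 2) = 4/7.
Summing max(M,N)·P(x,y) over outcomes with min(M, N) ≥ 2 gives 72/35.
E[max(M, N) | min(M, N) ≥ 2] = (72/35) / (4/7) = 18/5.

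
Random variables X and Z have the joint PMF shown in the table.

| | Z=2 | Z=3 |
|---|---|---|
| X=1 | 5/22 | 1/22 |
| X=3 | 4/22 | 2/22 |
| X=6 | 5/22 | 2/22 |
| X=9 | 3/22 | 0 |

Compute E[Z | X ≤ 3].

P(X ≤ 3) = 6/11.
Σ Z·P over the event = 2·(5/22) + 3·(1/22) + 2·(4/22) + 3·(2/22) = 27/22.
E[Z | X ≤ 3] = (27/22) / (6/11) = 9/4.

9/4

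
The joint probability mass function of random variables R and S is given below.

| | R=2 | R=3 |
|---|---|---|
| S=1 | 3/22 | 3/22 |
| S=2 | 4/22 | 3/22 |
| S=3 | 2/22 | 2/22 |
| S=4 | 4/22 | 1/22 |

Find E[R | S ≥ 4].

11/5

P(S ≥ 4) = 5/22.
Σ R·P over the event = 2·(4/22) + 3·(1/22) = 1/2.
E[R | S ≥ 4] = (1/2) / (5/22) = 11/5.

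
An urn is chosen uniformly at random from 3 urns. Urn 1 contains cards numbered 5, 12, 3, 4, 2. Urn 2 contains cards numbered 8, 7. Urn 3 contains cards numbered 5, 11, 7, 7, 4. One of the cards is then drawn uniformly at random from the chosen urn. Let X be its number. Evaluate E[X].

E[X | urn 1] = (5+12+3+4+2)/5 = 26/5.
E[X | urn 2] = (8+7)/2 = 15/2.
E[X | urn 3] = (5+11+7+7+4)/5 = 34/5.
E[X] = (1/3)·(26/5) + (1/3)·(15/2) + (1/3)·(34/5) = 13/2.

13/2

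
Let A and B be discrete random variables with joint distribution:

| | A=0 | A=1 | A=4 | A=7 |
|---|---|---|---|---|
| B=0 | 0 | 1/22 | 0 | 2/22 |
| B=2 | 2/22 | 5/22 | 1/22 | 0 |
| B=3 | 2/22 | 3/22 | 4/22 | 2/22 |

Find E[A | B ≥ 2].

P(B ≥ 2) = 19/22.
Σ A·P over the event = 0·(2/22) + 0·(2/22) + 1·(5/22) + 1·(3/22) + 4·(1/22) + 4·(4/22) + 7·(2/22) = 21/11.
E[A | B ≥ 2] = (21/11) / (19/22) = 42/19.

42/19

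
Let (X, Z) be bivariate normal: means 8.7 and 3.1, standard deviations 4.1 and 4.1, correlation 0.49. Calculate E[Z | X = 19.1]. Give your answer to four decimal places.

8.1960

E[Z | X=x] = μ_Z + ρ(σ_Z/σ_X)(x − μ_X) for jointly normal variables.
E[Z | X=19.1] = 3.1 + (0.49)·(4.1/4.1)·(19.1 − (8.7)) = 3.1 + (0.49)·(10.4) = 8.1960.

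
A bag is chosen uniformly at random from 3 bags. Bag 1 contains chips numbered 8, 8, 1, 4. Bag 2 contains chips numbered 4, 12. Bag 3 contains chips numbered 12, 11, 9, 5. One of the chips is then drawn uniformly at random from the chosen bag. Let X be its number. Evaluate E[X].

15/2

E[X | bag 1] = (8+8+1+4)/4 = 21/4.
E[X | bag 2] = (4+12)/2 = 8.
E[X | bag 3] = (12+11+9+5)/4 = 37/4.
E[X] = (1/3)·(21/4) + (1/3)·(8) + (1/3)·(37/4) = 15/2.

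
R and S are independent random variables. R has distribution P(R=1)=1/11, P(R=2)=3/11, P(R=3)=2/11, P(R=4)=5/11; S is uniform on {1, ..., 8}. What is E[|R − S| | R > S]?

39/22

P(R > S) = 1/4.
Summing |R−S|·P(x,y) over outcomes with R > S gives 39/88.
E[|R − S| | R > S] = (39/88) / (1/4) = 39/22.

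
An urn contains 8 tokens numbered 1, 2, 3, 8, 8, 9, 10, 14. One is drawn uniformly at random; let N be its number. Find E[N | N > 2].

26/3

P(N > 2) = 3/4.
Σ over the event: 3·1/8 + 8·1/4 + 9·1/8 + 10·1/8 + 14·1/8 = 13/2.
E[N | N > 2] = (13/2) / (3/4) = 26/3.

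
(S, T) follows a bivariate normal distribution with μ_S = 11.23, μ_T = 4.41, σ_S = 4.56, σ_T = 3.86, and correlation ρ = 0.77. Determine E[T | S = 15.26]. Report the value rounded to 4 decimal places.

7.0367

E[T | S=x] = μ_T + ρ(σ_T/σ_S)(x − μ_S) for jointly normal variables.
E[T | S=15.26] = 4.41 + (0.77)·(3.86/4.56)·(15.26 − (11.23)) = 4.41 + (0.651798)·(4.03) = 7.0367.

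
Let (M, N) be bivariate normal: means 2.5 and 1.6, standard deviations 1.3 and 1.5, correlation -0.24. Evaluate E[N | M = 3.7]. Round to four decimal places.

The regression of N on M has slope ρ·σ_N/σ_M and passes through (μ_M, μ_N).
E[N | M=3.7] = 1.6 + (-0.24)·(1.5/1.3)·(3.7 − (2.5)) = 1.6 + (-0.27692)·(1.2) = 1.2677.

1.2677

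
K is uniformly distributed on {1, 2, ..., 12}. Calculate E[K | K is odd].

6

Given K is odd, K is equally likely to be any of {1, 3, 5, 7, 9, 11}.
E[K | K is odd] = (1 + 3 + 5 + 7 + 9 + 11) / 6 = 6.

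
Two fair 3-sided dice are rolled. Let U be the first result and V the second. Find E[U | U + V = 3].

3/2

Outcomes with U + V = 3: (1,2), (2,1), each with probability 1/9.
E[U | U + V = 3] = (1 + 2) / 2 = 3/2.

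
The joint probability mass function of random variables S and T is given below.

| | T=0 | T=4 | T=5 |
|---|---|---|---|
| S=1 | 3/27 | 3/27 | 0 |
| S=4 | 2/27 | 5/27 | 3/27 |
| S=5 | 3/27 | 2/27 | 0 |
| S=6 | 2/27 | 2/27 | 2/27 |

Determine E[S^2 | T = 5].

24

P(T = 5) = 5/27.
Summing S^2·P(S=x,T=y) over the conditioning event gives 40/9.
E[S^2 | T = 5] = (40/9) / (5/27) = 24.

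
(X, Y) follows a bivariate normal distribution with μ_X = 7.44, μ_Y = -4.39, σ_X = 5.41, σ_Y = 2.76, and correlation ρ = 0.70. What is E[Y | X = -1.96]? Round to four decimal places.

E[Y | X=x] = μ_Y + ρ(σ_Y/σ_X)(x − μ_X) for jointly normal variables.
E[Y | X=-1.96] = -4.39 + (0.70)·(2.76/5.41)·(-1.96 − (7.44)) = -4.39 + (0.35712)·(-9.4) = -7.7469.

-7.7469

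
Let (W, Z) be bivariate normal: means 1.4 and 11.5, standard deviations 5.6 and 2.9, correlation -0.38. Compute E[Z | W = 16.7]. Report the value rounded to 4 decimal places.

For a bivariate normal, E[Z | W=x] = μ_Z + ρ·(σ_Z/σ_W)·(x − μ_W).
E[Z | W=16.7] = 11.5 + (-0.38)·(2.9/5.6)·(16.7 − (1.4)) = 11.5 + (-0.196786)·(15.3) = 8.4892.

8.4892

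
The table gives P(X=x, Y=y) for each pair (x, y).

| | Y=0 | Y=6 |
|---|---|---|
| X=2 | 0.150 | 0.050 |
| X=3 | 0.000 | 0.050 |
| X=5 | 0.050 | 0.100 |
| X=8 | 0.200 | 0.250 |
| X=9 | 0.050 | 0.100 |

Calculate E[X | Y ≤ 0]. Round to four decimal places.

P(Y ≤ 0) = 0.450.
Σ X·P over the event = 2·(0.150) + 5·(0.050) + 8·(0.200) + 9·(0.050) = 2.600.
E[X | Y ≤ 0] = (2.600) / (0.450) = 5.7778.

5.7778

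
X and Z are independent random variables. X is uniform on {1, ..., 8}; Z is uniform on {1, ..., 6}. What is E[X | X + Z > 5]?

98/19

P(X + Z > 5) = 19/24.
Summing X·P(x,y) over outcomes with X + Z > 5 gives 49/12.
E[X | X + Z > 5] = (49/12) / (19/24) = 98/19.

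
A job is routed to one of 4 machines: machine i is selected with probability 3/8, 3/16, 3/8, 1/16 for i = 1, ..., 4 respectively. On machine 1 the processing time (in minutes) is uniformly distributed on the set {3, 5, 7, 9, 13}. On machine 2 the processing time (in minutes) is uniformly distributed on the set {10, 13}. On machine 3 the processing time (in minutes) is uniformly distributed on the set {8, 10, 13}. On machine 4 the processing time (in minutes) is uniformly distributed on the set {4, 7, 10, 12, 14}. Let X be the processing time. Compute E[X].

1503/160

E[X | machine 1] = (3+5+7+9+13)/5 = 37/5.
E[X | machine 2] = (10+13)/2 = 23/2.
E[X | machine 3] = (8+10+13)/3 = 31/3.
E[X | machine 4] = (4+7+10+12+14)/5 = 47/5.
By the law of total expectation,
E[X] = (3/8)·(37/5) + (3/16)·(23/2) + (3/8)·(31/3) + (1/16)·(47/5) = 1503/160.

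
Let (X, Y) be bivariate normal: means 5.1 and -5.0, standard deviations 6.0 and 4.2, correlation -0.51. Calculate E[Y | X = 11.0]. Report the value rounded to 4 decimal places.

For a bivariate normal, E[Y | X=x] = μ_Y + ρ·(σ_Y/σ_X)·(x − μ_X).
E[Y | X=11.0] = -5.0 + (-0.51)·(4.2/6.0)·(11.0 − (5.1)) = -5.0 + (-0.357)·(5.9) = -7.1063.

-7.1063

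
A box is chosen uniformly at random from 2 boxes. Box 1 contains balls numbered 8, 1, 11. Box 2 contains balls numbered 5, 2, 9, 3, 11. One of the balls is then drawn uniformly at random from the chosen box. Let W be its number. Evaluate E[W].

19/3

E[W | box 1] = (8+1+11)/3 = 20/3.
E[W | box 2] = (5+2+9+3+11)/5 = 6.
By the law of total expectation,
E[W] = (1/2)·(20/3) + (1/2)·(6) = 19/3.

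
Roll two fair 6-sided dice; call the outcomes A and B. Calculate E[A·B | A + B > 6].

P(A + B > 6) = 7/12.
Summing AB·P(x,y) over outcomes with A + B > 6 gives 371/36.
E[A·B | A + B > 6] = (371/36) / (7/12) = 53/3.

53/3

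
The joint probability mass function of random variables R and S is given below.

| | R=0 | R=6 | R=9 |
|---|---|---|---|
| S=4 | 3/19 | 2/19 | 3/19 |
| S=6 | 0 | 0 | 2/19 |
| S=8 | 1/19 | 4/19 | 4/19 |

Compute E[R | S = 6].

9

P(S = 6) = 2/19.
Σ R·P over the event = 9·(2/19) = 18/19.
E[R | S = 6] = (18/19) / (2/19) = 9.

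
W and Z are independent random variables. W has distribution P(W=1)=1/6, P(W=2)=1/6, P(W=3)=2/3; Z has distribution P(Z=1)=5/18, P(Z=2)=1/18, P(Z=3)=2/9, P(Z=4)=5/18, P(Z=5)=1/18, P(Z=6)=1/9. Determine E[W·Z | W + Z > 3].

P(W + Z > 3) = 97/108.
Summing WZ·P(x,y) over outcomes with W + Z > 3 gives 823/108.
E[W·Z | W + Z > 3] = (823/108) / (97/108) = 823/97.

823/97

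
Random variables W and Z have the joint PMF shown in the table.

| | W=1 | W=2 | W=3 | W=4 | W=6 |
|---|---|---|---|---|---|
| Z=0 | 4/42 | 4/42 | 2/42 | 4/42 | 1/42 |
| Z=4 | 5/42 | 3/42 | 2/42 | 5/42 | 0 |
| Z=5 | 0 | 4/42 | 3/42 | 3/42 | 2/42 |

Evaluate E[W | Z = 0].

8/3

P(Z = 0) = 5/14.
Σ W·P over the event = 1·(4/42) + 2·(4/42) + 3·(2/42) + 4·(4/42) + 6·(1/42) = 20/21.
E[W | Z = 0] = (20/21) / (5/14) = 8/3.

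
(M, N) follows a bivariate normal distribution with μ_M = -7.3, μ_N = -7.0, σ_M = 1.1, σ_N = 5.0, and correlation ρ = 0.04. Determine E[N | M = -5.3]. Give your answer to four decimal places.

-6.6364

For a bivariate normal, E[N | M=x] = μ_N + ρ·(σ_N/σ_M)·(x − μ_M).
E[N | M=-5.3] = -7.0 + (0.04)·(5.0/1.1)·(-5.3 − (-7.3)) = -7.0 + (0.18182)·(2) = -6.6364.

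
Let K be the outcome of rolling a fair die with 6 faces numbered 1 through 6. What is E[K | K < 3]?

Given K < 3, K is equally likely to be any of {1, 2}.
E[K | K < 3] = (1 + 2) / 2 = 3/2.

3/2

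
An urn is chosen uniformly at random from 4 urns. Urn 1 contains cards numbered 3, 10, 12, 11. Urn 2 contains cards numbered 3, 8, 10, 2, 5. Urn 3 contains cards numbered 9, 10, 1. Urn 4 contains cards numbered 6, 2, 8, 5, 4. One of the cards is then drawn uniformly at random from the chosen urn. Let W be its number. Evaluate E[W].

197/30

E[W | urn 1] = (3+10+12+11)/4 = 9.
E[W | urn 2] = (3+8+10+2+5)/5 = 28/5.
E[W | urn 3] = (9+10+1)/3 = 20/3.
E[W | urn 4] = (6+2+8+5+4)/5 = 5.
By the law of total expectation,
E[W] = (1/4)·(9) + (1/4)·(28/5) + (1/4)·(20/3) + (1/4)·(5) = 197/30.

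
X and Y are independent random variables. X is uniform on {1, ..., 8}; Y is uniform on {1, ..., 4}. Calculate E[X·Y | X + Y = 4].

10/3

Outcomes with X + Y = 4: (1,3), (2,2), (3,1), each with probability 1/32.
E[X·Y | X + Y = 4] = (3 + 4 + 3) / 3 = 10/3.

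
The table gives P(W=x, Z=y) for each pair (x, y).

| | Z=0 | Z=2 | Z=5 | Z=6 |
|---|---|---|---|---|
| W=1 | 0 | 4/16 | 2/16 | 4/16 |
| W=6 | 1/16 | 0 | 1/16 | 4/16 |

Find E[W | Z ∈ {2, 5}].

12/7

P(Z ∈ {2, 5}) = 7/16.
Summing W·P(W=x,Z=y) over the conditioning event gives 3/4.
E[W | Z ∈ {2, 5}] = (3/4) / (7/16) = 12/7.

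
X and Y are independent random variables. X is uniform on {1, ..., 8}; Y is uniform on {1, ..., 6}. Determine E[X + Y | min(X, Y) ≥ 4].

11

P(min(X, Y) ≥ 4) = 5/16.
Summing (X+Y)·P(x,y) over outcomes with min(X, Y) ≥ 4 gives 55/16.
E[X + Y | min(X, Y) ≥ 4] = (55/16) / (5/16) = 11.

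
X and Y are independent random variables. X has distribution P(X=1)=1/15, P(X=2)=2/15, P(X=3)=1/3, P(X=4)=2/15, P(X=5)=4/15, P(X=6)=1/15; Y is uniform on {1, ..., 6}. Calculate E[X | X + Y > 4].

149/39

P(X + Y > 4) = 13/15.
Summing X·P(x,y) over outcomes with X + Y > 4 gives 149/45.
E[X | X + Y > 4] = (149/45) / (13/15) = 149/39.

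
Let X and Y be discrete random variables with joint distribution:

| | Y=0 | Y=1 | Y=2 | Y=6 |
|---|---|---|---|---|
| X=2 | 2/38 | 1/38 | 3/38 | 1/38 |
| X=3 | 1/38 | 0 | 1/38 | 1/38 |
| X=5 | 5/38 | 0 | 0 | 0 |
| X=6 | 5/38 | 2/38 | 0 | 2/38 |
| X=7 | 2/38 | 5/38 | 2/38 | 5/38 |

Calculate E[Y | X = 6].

14/9

P(X = 6) = 9/38.
Σ Y·P over the event = 0·(5/38) + 1·(2/38) + 6·(2/38) = 7/19.
E[Y | X = 6] = (7/19) / (9/38) = 14/9.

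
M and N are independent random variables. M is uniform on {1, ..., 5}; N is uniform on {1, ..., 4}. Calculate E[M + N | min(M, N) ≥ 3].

P(min(M, N) ≥ 3) = 3/10.
Summing (M+N)·P(x,y) over outcomes with min(M, N) ≥ 3 gives 9/4.
E[M + N | min(M, N) ≥ 3] = (9/4) / (3/10) = 15/2.

15/2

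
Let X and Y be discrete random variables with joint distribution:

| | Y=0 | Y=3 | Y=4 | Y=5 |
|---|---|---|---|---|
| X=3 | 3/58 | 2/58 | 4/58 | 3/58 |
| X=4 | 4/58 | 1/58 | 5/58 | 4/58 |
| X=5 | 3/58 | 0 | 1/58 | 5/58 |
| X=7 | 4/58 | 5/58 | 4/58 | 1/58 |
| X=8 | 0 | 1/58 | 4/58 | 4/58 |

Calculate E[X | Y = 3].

P(Y = 3) = 9/58.
Σ X·P over the event = 3·(2/58) + 4·(1/58) + 7·(5/58) + 8·(1/58) = 53/58.
E[X | Y = 3] = (53/58) / (9/58) = 53/9.

53/9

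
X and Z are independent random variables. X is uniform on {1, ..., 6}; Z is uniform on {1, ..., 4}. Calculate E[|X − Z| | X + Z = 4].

Outcomes with X + Z = 4: (1,3), (2,2), (3,1), each with probability 1/24.
E[|X − Z| | X + Z = 4] = (2 + 0 + 2) / 3 = 4/3.

4/3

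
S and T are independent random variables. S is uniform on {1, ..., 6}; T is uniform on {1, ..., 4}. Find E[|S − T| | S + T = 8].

Outcomes with S + T = 8: (4,4), (5,3), (6,2), each with probability 1/24.
E[|S − T| | S + T = 8] = (0 + 2 + 4) / 3 = 2.

2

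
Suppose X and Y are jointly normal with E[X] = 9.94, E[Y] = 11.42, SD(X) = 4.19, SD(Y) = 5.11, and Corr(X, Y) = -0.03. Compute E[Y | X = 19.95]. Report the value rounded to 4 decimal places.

11.0538

E[Y | X=x] = μ_Y + ρ(σ_Y/σ_X)(x − μ_X) for jointly normal variables.
E[Y | X=19.95] = 11.42 + (-0.03)·(5.11/4.19)·(19.95 − (9.94)) = 11.42 + (-0.036587)·(10.01) = 11.0538.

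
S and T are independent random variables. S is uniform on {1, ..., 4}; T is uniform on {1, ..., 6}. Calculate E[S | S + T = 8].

P(S + T = 8) = 1/8.
Summing S·P(x,y) over outcomes with S + T = 8 gives 3/8.
E[S | S + T = 8] = (3/8) / (1/8) = 3.

3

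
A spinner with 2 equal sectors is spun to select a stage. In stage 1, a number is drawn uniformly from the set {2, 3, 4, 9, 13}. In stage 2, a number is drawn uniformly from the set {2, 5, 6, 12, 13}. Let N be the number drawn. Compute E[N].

E[N | stage 1] = (2+3+4+9+13)/5 = 31/5.
E[N | stage 2] = (2+5+6+12+13)/5 = 38/5.
By the law of total expectation,
E[N] = (1/2)·(31/5) + (1/2)·(38/5) = 69/10.

69/10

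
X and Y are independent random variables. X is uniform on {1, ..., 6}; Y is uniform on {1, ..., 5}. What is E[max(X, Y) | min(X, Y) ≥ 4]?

31/6

Outcomes with min(X, Y) ≥ 4: (4,4), (4,5), (5,4), (5,5), (6,4), (6,5), each with probability 1/30.
E[max(X, Y) | min(X, Y) ≥ 4] = (4 + 5 + 5 + 5 + 6 + 6) / 6 = 31/6.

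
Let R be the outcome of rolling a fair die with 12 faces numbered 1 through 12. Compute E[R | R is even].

7

Given R is even, R is equally likely to be any of {2, 4, 6, 8, 10, 12}.
E[R | R is even] = (2 + 4 + 6 + 8 + 10 + 12) / 6 = 7.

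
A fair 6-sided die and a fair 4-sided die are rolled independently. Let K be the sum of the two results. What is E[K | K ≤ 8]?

P(K ≤ 8) = 7/8.
Σ over the event: 2·1/24 + 3·1/12 + 4·1/8 + 5·1/6 + 6·1/6 + 7·1/6 + 8·1/8 = 29/6.
E[K | K ≤ 8] = (29/6) / (7/8) = 116/21.

116/21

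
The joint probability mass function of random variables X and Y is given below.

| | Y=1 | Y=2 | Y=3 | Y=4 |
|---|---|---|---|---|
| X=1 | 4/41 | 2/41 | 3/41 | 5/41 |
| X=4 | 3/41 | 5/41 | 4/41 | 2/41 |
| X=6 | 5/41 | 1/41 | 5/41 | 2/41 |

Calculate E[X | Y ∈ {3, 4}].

P(Y ∈ {3, 4}) = 21/41.
Σ X·P over the event = 1·(3/41) + 1·(5/41) + 4·(4/41) + 4·(2/41) + 6·(5/41) + 6·(2/41) = 74/41.
E[X | Y ∈ {3, 4}] = (74/41) / (21/41) = 74/21.

74/21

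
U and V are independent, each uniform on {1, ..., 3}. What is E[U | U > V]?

Outcomes with U > V: (2,1), (3,1), (3,2), each with probability 1/9.
E[U | U > V] = (2 + 3 + 3) / 3 = 8/3.

8/3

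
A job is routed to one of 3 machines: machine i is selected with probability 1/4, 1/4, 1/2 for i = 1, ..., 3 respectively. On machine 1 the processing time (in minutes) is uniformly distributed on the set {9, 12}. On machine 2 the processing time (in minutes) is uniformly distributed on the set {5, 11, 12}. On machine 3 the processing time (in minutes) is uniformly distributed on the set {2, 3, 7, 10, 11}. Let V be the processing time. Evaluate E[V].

E[V | machine 1] = (9+12)/2 = 21/2.
E[V | machine 2] = (5+11+12)/3 = 28/3.
E[V | machine 3] = (2+3+7+10+11)/5 = 33/5.
By the law of total expectation,
E[V] = (1/4)·(21/2) + (1/4)·(28/3) + (1/2)·(33/5) = 991/120.

991/120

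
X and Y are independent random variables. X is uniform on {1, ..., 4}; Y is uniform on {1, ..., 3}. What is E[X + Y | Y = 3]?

P(Y = 3) = 1/3.
Summing (X+Y)·P(x,y) over outcomes with Y = 3 gives 11/6.
E[X + Y | Y = 3] = (11/6) / (1/3) = 11/2.

11/2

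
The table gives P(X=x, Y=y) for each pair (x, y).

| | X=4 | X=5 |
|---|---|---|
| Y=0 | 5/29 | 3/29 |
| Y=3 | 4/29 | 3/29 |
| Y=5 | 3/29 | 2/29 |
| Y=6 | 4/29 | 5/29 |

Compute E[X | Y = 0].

35/8

P(Y = 0) = 8/29.
Σ X·P over the event = 4·(5/29) + 5·(3/29) = 35/29.
E[X | Y = 0] = (35/29) / (8/29) = 35/8.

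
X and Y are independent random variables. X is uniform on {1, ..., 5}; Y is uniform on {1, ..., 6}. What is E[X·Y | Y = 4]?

P(Y = 4) = 1/6.
Summing XY·P(x,y) over outcomes with Y = 4 gives 2.
E[X·Y | Y = 4] = (2) / (1/6) = 12.

12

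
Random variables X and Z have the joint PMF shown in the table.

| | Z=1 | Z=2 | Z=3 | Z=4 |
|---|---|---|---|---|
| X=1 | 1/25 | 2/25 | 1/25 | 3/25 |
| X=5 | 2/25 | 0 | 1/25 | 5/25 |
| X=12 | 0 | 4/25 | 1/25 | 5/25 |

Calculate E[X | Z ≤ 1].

11/3

P(Z ≤ 1) = 3/25.
Σ X·P over the event = 1·(1/25) + 5·(2/25) = 11/25.
E[X | Z ≤ 1] = (11/25) / (3/25) = 11/3.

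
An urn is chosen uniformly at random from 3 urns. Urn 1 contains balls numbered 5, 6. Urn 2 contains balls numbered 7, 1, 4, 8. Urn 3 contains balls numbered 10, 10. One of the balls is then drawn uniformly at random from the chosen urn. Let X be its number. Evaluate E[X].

41/6

E[X | urn 1] = (5+6)/2 = 11/2.
E[X | urn 2] = (7+1+4+8)/4 = 5.
E[X | urn 3] = (10+10)/2 = 10.
By the law of total expectation,
E[X] = (1/3)·(11/2) + (1/3)·(5) + (1/3)·(10) = 41/6.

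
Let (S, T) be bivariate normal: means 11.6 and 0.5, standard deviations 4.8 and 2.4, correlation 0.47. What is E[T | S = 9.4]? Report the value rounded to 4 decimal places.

-0.0170

For a bivariate normal, E[T | S=x] = μ_T + ρ·(σ_T/σ_S)·(x − μ_S).
E[T | S=9.4] = 0.5 + (0.47)·(2.4/4.8)·(9.4 − (11.6)) = 0.5 + (0.235)·(-2.2) = -0.0170.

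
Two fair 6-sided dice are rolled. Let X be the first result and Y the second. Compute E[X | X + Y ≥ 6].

P(X + Y ≥ 6) = 13/18.
Summing X·P(x,y) over outcomes with X + Y ≥ 6 gives 53/18.
E[X | X + Y ≥ 6] = (53/18) / (13/18) = 53/13.

53/13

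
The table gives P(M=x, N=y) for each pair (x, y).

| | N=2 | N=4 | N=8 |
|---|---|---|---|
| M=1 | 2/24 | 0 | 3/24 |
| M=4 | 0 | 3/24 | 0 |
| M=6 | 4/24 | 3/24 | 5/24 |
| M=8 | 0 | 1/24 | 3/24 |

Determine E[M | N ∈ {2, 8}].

83/17

P(N ∈ {2, 8}) = 17/24.
Σ M·P over the event = 1·(2/24) + 1·(3/24) + 6·(4/24) + 6·(5/24) + 8·(3/24) = 83/24.
E[M | N ∈ {2, 8}] = (83/24) / (17/24) = 83/17.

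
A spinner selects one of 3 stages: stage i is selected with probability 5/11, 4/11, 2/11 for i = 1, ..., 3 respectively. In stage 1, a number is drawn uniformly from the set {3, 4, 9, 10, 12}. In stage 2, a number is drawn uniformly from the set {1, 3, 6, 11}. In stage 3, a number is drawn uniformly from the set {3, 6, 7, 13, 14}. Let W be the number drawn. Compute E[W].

E[W | stage 1] = (3+4+9+10+12)/5 = 38/5.
E[W | stage 2] = (1+3+6+11)/4 = 21/4.
E[W | stage 3] = (3+6+7+13+14)/5 = 43/5.
E[W] = (5/11)·(38/5) + (4/11)·(21/4) + (2/11)·(43/5) = 381/55.

381/55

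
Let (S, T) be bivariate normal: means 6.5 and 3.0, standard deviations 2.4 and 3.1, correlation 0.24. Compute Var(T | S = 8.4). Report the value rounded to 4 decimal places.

9.0565

The conditional variance in a bivariate normal is σ_T²(1 − ρ²), independent of x.
Var(T | S=8.4) = (3.1)²·(1 − (0.24)²) = 9.61·0.9424 = 9.0565.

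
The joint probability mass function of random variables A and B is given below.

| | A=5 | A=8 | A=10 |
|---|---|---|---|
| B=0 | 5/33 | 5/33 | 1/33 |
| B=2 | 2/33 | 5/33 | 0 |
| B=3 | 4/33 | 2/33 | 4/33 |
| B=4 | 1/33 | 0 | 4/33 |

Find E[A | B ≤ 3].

P(B ≤ 3) = 28/33.
Summing A·P(A=x,B=y) over the conditioning event gives 67/11.
E[A | B ≤ 3] = (67/11) / (28/33) = 201/28.

201/28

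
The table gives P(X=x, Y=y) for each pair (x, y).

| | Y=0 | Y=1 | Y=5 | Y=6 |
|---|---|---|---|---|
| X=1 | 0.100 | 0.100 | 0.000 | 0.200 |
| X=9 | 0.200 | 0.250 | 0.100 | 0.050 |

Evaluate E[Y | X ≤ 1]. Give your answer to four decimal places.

3.2500

P(X ≤ 1) = 0.400.
Σ Y·P over the event = 0·(0.100) + 1·(0.100) + 6·(0.200) = 1.300.
E[Y | X ≤ 1] = (1.300) / (0.400) = 3.2500.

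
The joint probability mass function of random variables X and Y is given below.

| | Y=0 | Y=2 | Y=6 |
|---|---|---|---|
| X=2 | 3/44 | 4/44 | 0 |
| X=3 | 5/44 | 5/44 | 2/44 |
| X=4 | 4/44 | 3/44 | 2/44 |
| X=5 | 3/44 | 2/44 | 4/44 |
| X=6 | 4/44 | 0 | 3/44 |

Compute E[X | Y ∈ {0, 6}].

64/15

P(Y ∈ {0, 6}) = 15/22.
Summing X·P(X=x,Y=y) over the conditioning event gives 32/11.
E[X | Y ∈ {0, 6}] = (32/11) / (15/22) = 64/15.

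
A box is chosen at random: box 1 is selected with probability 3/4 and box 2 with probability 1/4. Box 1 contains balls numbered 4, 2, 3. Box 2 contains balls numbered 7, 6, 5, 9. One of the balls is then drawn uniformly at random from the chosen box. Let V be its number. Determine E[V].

63/16

E[V | box 1] = (4+2+3)/3 = 3.
E[V | box 2] = (7+6+5+9)/4 = 27/4.
E[V] = (3/4)·(3) + (1/4)·(27/4) = 63/16.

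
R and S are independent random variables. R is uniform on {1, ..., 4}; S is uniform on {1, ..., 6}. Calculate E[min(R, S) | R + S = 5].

3/2

P(R + S = 5) = 1/6.
Summing min(R,S)·P(x,y) over outcomes with R + S = 5 gives 1/4.
E[min(R, S) | R + S = 5] = (1/4) / (1/6) = 3/2.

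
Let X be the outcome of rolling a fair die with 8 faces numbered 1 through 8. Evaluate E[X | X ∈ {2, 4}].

3

P(X ∈ {2, 4}) = 1/4.
Σ over the event: 2·1/8 + 4·1/8 = 3/4.
E[X | X ∈ {2, 4}] = (3/4) / (1/4) = 3.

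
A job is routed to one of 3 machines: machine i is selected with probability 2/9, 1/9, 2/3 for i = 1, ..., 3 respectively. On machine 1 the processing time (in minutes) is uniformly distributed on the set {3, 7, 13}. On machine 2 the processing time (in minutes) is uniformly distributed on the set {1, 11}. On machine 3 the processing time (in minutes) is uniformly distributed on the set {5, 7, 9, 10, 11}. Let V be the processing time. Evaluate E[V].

1076/135

E[V | machine 1] = (3+7+13)/3 = 23/3.
E[V | machine 2] = (1+11)/2 = 6.
E[V | machine 3] = (5+7+9+10+11)/5 = 42/5.
E[V] = (2/9)·(23/3) + (1/9)·(6) + (2/3)·(42/5) = 1076/135.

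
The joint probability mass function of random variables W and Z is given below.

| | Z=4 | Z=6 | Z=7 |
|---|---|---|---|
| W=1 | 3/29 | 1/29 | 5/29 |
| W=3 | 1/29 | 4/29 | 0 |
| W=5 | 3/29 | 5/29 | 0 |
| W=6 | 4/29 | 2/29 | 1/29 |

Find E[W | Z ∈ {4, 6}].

P(Z ∈ {4, 6}) = 23/29.
Summing W·P(W=x,Z=y) over the conditioning event gives 95/29.
E[W | Z ∈ {4, 6}] = (95/29) / (23/29) = 95/23.

95/23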